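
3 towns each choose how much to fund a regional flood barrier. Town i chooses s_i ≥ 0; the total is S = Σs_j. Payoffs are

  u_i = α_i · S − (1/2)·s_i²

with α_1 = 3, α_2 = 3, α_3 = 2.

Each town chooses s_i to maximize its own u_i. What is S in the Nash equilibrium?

8

Town i's FOC: ∂u_i/∂s_i = α_i − s_i = 0, so s_i* = α_i.
NE contributions = (3, 3, 2); S = 8.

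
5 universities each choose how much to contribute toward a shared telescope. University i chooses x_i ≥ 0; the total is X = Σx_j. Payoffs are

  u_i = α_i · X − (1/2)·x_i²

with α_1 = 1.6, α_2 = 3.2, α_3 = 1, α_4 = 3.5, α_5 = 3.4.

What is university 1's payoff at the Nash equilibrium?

University i's FOC: ∂u_i/∂x_i = α_i − x_i = 0, so x_i* = α_i.
NE contributions = (1.6, 3.2, 1, 3.5, 3.4); X = 12.7.
u_1 = α_1·X − ½·(x_1)² = 1.6·12.7 − ½·1.6² = 19.04.

19.04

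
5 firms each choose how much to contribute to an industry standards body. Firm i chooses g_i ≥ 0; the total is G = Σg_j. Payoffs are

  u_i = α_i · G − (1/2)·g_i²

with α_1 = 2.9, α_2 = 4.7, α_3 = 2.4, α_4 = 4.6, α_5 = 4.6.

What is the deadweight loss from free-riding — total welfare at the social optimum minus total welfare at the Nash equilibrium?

Firm i's FOC: ∂u_i/∂g_i = α_i − g_i = 0, so g_i* = α_i.
NE contributions = (2.9, 4.7, 2.4, 4.6, 4.6); G = 19.2.
W^NE = (Σα)·G − ½Σα_i² = 19.2² − ½·78.58 = 329.35.
Planner sets g_i = Σα_j = 19.2 for every i, so G^SO = 5·19.2 = 96.
W^SO = (Σα)·G^SO − ½·5·(Σα)² = (5/2)·19.2² = 921.6.
Deadweight loss = W^SO − W^NE = 592.25.

592.25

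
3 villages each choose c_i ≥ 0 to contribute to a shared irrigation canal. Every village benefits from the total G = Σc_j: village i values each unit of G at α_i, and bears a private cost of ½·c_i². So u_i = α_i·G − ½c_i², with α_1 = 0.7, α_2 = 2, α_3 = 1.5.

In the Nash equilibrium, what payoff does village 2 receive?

Village i's FOC: ∂u_i/∂c_i = α_i − c_i = 0, so c_i* = α_i.
NE contributions = (0.7, 2, 1.5); G = 4.2.
u_2 = α_2·G − ½·(c_2)² = 2·4.2 − ½·2² = 6.4.

6.4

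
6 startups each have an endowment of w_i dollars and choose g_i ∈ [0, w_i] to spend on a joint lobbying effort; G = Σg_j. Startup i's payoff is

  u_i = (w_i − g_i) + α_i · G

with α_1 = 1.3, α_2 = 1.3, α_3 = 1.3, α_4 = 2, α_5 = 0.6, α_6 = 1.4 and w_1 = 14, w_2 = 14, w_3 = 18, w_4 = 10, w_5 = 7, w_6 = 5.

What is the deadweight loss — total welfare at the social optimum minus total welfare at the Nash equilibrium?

∂u_i/∂g_i = α_i − 1, so startup i contributes w_i if α_i > 1, else 0.
α_i > 1 for i ∈ {1, 2, 3, 4, 6}; NE contributions (14, 14, 18, 10, 0, 5), G = 61.
W^NE = Σw_i − G^NE + (Σα_i)·G^NE = 68 + 6.9·61 = 488.9.
Planner: ∂(Σu_j)/∂g_i = Σα_j − 1 = 6.9 > 0, so everyone contributes w_i; G^SO = 68, W^SO = 68 + 6.9·68 = 537.2.
Deadweight loss = 48.3.

48.3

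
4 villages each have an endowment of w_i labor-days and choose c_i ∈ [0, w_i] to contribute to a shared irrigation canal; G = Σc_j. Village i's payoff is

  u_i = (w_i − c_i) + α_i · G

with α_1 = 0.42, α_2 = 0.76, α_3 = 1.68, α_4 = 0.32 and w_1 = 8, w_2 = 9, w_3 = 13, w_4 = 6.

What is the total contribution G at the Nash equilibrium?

13

∂u_i/∂c_i = α_i − 1, so village i contributes w_i if α_i > 1, else 0.
α_i > 1 for i ∈ {3}; NE contributions (0, 0, 13, 0), G = 13.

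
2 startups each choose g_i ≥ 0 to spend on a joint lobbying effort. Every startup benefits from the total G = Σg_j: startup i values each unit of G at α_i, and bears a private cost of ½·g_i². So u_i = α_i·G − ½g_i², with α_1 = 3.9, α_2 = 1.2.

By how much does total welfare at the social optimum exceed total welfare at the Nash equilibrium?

8.325

Startup i's FOC: ∂u_i/∂g_i = α_i − g_i = 0, so g_i* = α_i.
NE contributions = (3.9, 1.2); G = 5.1.
W^NE = (Σα)·G − ½Σα_i² = 5.1² − ½·16.65 = 17.685.
Planner sets g_i = Σα_j = 5.1 for every i, so G^SO = 2·5.1 = 10.2.
W^SO = (Σα)·G^SO − ½·2·(Σα)² = (2/2)·5.1² = 26.01.
Deadweight loss = W^SO − W^NE = 8.325.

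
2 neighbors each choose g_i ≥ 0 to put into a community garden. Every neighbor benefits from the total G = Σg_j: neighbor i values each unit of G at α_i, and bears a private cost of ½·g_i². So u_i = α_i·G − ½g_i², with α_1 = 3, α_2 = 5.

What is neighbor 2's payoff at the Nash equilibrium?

Neighbor i's FOC: ∂u_i/∂g_i = α_i − g_i = 0, so g_i* = α_i.
NE contributions = (3, 5); G = 8.
u_2 = α_2·G − ½·(g_2)² = 5·8 − ½·5² = 27.5.

27.5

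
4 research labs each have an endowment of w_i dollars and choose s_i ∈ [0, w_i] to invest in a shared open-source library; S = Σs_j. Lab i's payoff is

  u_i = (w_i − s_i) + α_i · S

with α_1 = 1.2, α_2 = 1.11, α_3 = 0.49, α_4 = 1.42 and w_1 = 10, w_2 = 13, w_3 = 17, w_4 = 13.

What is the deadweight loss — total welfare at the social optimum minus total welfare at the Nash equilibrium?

54.74

∂u_i/∂s_i = α_i − 1, so lab i contributes w_i if α_i > 1, else 0.
α_i > 1 for i ∈ {1, 2, 4}; NE contributions (10, 13, 0, 13), S = 36.
W^NE = Σw_i − S^NE + (Σα_i)·S^NE = 53 + 3.22·36 = 168.92.
Planner: ∂(Σu_j)/∂s_i = Σα_j − 1 = 3.22 > 0, so everyone contributes w_i; S^SO = 53, W^SO = 53 + 3.22·53 = 223.66.
Deadweight loss = 54.74.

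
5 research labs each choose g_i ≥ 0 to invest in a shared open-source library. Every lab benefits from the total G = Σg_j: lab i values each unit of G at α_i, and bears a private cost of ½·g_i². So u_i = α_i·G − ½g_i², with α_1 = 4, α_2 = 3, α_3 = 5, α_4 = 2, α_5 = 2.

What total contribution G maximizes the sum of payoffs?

80

Planner FOC: ∂(Σu_j)/∂g_i = (Σα_j) − g_i = 0, so g_i^SO = Σα_j = 16 for every i; G^SO = 80.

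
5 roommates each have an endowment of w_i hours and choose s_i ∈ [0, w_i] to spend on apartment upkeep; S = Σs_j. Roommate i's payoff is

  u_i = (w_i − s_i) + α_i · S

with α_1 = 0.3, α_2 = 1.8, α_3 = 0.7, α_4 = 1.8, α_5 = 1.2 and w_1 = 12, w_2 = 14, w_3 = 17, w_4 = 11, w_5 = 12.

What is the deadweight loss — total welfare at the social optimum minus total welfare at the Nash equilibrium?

∂u_i/∂s_i = α_i − 1, so roommate i contributes w_i if α_i > 1, else 0.
α_i > 1 for i ∈ {2, 4, 5}; NE contributions (0, 14, 0, 11, 12), S = 37.
W^NE = Σw_i − S^NE + (Σα_i)·S^NE = 66 + 4.8·37 = 243.6.
Planner: ∂(Σu_j)/∂s_i = Σα_j − 1 = 4.8 > 0, so everyone contributes w_i; S^SO = 66, W^SO = 66 + 4.8·66 = 382.8.
Deadweight loss = 139.2.

139.2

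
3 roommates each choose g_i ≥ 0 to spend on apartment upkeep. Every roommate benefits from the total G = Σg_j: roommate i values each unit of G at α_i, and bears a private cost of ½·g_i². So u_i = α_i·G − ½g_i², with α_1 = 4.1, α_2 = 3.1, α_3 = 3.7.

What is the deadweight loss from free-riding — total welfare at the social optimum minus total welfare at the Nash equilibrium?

Roommate i's FOC: ∂u_i/∂g_i = α_i − g_i = 0, so g_i* = α_i.
NE contributions = (4.1, 3.1, 3.7); G = 10.9.
W^NE = (Σα)·G − ½Σα_i² = 10.9² − ½·40.11 = 98.755.
Planner sets g_i = Σα_j = 10.9 for every i, so G^SO = 3·10.9 = 32.7.
W^SO = (Σα)·G^SO − ½·3·(Σα)² = (3/2)·10.9² = 178.215.
Deadweight loss = W^SO − W^NE = 79.46.

79.46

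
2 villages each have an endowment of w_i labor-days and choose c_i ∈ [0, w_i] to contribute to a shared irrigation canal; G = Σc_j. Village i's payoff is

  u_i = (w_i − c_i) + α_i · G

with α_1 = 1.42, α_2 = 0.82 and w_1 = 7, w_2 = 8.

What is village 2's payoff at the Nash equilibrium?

13.74

∂u_i/∂c_i = α_i − 1, so village i contributes w_i if α_i > 1, else 0.
α_i > 1 for i ∈ {1}; NE contributions (7, 0), G = 7.
u_2 = (8 − 0) + 0.82·7 = 13.74.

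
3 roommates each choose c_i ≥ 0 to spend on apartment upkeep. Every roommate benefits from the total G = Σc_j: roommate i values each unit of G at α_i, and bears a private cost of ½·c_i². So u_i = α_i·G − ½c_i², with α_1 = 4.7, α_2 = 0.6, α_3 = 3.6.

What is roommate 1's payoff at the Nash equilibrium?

Roommate i's FOC: ∂u_i/∂c_i = α_i − c_i = 0, so c_i* = α_i.
NE contributions = (4.7, 0.6, 3.6); G = 8.9.
u_1 = α_1·G − ½·(c_1)² = 4.7·8.9 − ½·4.7² = 30.785.

30.785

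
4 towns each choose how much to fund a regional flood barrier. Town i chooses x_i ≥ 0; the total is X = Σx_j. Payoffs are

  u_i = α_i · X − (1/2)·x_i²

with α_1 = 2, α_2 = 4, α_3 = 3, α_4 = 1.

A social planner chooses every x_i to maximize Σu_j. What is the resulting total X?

Planner FOC: ∂(Σu_j)/∂x_i = (Σα_j) − x_i = 0, so x_i^SO = Σα_j = 10 for every i; X^SO = 40.

40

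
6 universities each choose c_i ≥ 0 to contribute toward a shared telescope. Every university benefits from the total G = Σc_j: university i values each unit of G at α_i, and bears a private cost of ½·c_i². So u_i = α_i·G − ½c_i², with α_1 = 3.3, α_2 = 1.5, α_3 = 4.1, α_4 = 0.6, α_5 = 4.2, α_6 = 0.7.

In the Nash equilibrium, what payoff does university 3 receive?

University i's FOC: ∂u_i/∂c_i = α_i − c_i = 0, so c_i* = α_i.
NE contributions = (3.3, 1.5, 4.1, 0.6, 4.2, 0.7); G = 14.4.
u_3 = α_3·G − ½·(c_3)² = 4.1·14.4 − ½·4.1² = 50.635.

50.635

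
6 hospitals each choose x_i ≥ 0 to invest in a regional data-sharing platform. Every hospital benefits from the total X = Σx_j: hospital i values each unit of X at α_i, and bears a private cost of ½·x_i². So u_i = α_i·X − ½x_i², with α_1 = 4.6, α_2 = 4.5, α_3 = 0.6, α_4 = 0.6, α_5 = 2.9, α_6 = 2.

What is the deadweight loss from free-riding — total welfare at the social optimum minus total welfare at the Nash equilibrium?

489.35

Hospital i's FOC: ∂u_i/∂x_i = α_i − x_i = 0, so x_i* = α_i.
NE contributions = (4.6, 4.5, 0.6, 0.6, 2.9, 2); X = 15.2.
W^NE = (Σα)·X − ½Σα_i² = 15.2² − ½·54.54 = 203.77.
Planner sets x_i = Σα_j = 15.2 for every i, so X^SO = 6·15.2 = 91.2.
W^SO = (Σα)·X^SO − ½·6·(Σα)² = (6/2)·15.2² = 693.12.
Deadweight loss = W^SO − W^NE = 489.35.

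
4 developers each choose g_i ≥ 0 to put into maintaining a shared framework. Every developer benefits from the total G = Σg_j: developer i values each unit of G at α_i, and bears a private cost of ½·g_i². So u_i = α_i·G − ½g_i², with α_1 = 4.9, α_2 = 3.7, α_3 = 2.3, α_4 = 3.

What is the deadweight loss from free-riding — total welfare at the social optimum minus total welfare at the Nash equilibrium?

Developer i's FOC: ∂u_i/∂g_i = α_i − g_i = 0, so g_i* = α_i.
NE contributions = (4.9, 3.7, 2.3, 3); G = 13.9.
W^NE = (Σα)·G − ½Σα_i² = 13.9² − ½·51.99 = 167.215.
Planner sets g_i = Σα_j = 13.9 for every i, so G^SO = 4·13.9 = 55.6.
W^SO = (Σα)·G^SO − ½·4·(Σα)² = (4/2)·13.9² = 386.42.
Deadweight loss = W^SO − W^NE = 219.205.

219.205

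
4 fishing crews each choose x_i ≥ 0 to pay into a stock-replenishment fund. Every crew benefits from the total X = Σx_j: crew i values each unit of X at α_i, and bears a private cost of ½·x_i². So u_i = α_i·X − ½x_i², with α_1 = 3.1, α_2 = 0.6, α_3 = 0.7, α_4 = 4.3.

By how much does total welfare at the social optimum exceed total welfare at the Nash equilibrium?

90.165

Crew i's FOC: ∂u_i/∂x_i = α_i − x_i = 0, so x_i* = α_i.
NE contributions = (3.1, 0.6, 0.7, 4.3); X = 8.7.
W^NE = (Σα)·X − ½Σα_i² = 8.7² − ½·28.95 = 61.215.
Planner sets x_i = Σα_j = 8.7 for every i, so X^SO = 4·8.7 = 34.8.
W^SO = (Σα)·X^SO − ½·4·(Σα)² = (4/2)·8.7² = 151.38.
Deadweight loss = W^SO − W^NE = 90.165.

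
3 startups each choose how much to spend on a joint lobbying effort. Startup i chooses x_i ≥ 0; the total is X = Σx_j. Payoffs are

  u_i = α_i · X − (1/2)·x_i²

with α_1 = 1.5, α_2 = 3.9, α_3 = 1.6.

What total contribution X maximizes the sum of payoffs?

Planner FOC: ∂(Σu_j)/∂x_i = (Σα_j) − x_i = 0, so x_i^SO = Σα_j = 7 for every i; X^SO = 21.

21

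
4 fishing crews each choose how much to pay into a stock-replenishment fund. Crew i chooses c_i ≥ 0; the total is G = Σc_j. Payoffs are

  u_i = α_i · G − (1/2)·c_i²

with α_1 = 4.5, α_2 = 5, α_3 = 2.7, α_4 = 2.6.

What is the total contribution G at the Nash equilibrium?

14.8

Crew i's FOC: ∂u_i/∂c_i = α_i − c_i = 0, so c_i* = α_i.
NE contributions = (4.5, 5, 2.7, 2.6); G = 14.8.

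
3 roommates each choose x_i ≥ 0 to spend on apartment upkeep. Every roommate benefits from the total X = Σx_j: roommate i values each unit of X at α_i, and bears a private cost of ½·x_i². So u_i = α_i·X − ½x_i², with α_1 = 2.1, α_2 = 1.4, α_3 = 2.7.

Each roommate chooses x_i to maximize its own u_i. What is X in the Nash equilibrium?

Roommate i's FOC: ∂u_i/∂x_i = α_i − x_i = 0, so x_i* = α_i.
NE contributions = (2.1, 1.4, 2.7); X = 6.2.

6.2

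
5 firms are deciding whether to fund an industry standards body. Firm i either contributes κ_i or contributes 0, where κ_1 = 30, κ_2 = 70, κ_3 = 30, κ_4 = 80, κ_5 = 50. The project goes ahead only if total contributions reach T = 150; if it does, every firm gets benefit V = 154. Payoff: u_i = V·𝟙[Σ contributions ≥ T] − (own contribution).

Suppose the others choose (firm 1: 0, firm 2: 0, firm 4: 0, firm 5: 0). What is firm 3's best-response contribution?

Others' total = 0. Even contributing 30 gives 30 < 150: no benefit either way.
Best response: 0.

0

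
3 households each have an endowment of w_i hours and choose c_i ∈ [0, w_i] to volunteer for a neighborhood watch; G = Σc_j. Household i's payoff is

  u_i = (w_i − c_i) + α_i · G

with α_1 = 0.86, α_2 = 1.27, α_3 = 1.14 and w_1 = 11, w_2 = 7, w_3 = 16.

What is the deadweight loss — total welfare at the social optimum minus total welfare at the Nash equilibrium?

∂u_i/∂c_i = α_i − 1, so household i contributes w_i if α_i > 1, else 0.
α_i > 1 for i ∈ {2, 3}; NE contributions (0, 7, 16), G = 23.
W^NE = Σw_i − G^NE + (Σα_i)·G^NE = 34 + 2.27·23 = 86.21.
Planner: ∂(Σu_j)/∂c_i = Σα_j − 1 = 2.27 > 0, so everyone contributes w_i; G^SO = 34, W^SO = 34 + 2.27·34 = 111.18.
Deadweight loss = 24.97.

24.97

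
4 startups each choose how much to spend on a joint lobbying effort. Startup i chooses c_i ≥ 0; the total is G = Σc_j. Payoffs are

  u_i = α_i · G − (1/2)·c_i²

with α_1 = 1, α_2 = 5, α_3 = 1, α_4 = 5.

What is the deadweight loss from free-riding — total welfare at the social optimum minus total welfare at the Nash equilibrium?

170

Startup i's FOC: ∂u_i/∂c_i = α_i − c_i = 0, so c_i* = α_i.
NE contributions = (1, 5, 1, 5); G = 12.
W^NE = (Σα)·G − ½Σα_i² = 12² − ½·52 = 118.
Planner sets c_i = Σα_j = 12 for every i, so G^SO = 4·12 = 48.
W^SO = (Σα)·G^SO − ½·4·(Σα)² = (4/2)·12² = 288.
Deadweight loss = W^SO − W^NE = 170.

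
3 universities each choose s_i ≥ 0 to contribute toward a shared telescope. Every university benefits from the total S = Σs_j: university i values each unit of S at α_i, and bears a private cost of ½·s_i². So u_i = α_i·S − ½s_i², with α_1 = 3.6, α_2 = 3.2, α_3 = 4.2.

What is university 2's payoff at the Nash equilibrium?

University i's FOC: ∂u_i/∂s_i = α_i − s_i = 0, so s_i* = α_i.
NE contributions = (3.6, 3.2, 4.2); S = 11.
u_2 = α_2·S − ½·(s_2)² = 3.2·11 − ½·3.2² = 30.08.

30.08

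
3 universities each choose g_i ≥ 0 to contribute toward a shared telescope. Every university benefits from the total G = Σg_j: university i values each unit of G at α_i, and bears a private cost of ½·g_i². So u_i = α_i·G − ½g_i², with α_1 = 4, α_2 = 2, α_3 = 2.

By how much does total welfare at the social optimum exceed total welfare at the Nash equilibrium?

44

University i's FOC: ∂u_i/∂g_i = α_i − g_i = 0, so g_i* = α_i.
NE contributions = (4, 2, 2); G = 8.
W^NE = (Σα)·G − ½Σα_i² = 8² − ½·24 = 52.
Planner sets g_i = Σα_j = 8 for every i, so G^SO = 3·8 = 24.
W^SO = (Σα)·G^SO − ½·3·(Σα)² = (3/2)·8² = 96.
Deadweight loss = W^SO − W^NE = 44.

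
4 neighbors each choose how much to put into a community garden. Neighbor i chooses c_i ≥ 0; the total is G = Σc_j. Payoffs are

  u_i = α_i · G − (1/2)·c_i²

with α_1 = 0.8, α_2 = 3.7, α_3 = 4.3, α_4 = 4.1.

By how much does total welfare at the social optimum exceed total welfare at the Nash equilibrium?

191.225

Neighbor i's FOC: ∂u_i/∂c_i = α_i − c_i = 0, so c_i* = α_i.
NE contributions = (0.8, 3.7, 4.3, 4.1); G = 12.9.
W^NE = (Σα)·G − ½Σα_i² = 12.9² − ½·49.63 = 141.595.
Planner sets c_i = Σα_j = 12.9 for every i, so G^SO = 4·12.9 = 51.6.
W^SO = (Σα)·G^SO − ½·4·(Σα)² = (4/2)·12.9² = 332.82.
Deadweight loss = W^SO − W^NE = 191.225.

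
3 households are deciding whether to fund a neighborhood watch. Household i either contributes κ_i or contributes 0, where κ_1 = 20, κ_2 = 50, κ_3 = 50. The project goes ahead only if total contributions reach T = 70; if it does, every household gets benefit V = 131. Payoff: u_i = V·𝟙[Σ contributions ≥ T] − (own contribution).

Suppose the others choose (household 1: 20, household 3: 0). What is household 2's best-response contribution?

50

Others' total = 20. Contributing 50 brings total to 70 ≥ 70: gain V − κ_2 = 81.
Best response: 50.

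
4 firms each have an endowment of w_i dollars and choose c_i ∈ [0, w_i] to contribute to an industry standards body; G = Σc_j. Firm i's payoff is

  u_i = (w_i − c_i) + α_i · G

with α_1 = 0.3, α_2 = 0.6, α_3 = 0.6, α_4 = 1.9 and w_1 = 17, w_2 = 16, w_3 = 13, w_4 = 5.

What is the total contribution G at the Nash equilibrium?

∂u_i/∂c_i = α_i − 1, so firm i contributes w_i if α_i > 1, else 0.
α_i > 1 for i ∈ {4}; NE contributions (0, 0, 0, 5), G = 5.

5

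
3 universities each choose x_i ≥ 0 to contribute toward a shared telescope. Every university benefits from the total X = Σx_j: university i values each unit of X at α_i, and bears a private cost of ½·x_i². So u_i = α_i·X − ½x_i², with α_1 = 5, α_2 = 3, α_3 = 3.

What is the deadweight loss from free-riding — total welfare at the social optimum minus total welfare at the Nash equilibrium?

University i's FOC: ∂u_i/∂x_i = α_i − x_i = 0, so x_i* = α_i.
NE contributions = (5, 3, 3); X = 11.
W^NE = (Σα)·X − ½Σα_i² = 11² − ½·43 = 99.5.
Planner sets x_i = Σα_j = 11 for every i, so X^SO = 3·11 = 33.
W^SO = (Σα)·X^SO − ½·3·(Σα)² = (3/2)·11² = 181.5.
Deadweight loss = W^SO − W^NE = 82.

82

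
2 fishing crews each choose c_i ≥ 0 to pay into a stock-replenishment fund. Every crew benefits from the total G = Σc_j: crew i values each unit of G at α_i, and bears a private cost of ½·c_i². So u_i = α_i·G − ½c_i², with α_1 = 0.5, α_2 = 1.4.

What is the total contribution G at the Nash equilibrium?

Crew i's FOC: ∂u_i/∂c_i = α_i − c_i = 0, so c_i* = α_i.
NE contributions = (0.5, 1.4); G = 1.9.

1.9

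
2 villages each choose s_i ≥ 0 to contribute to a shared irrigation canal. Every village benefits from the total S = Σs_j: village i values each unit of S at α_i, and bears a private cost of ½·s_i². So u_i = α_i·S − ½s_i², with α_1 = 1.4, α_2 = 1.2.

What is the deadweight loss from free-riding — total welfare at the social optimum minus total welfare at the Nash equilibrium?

1.7

Village i's FOC: ∂u_i/∂s_i = α_i − s_i = 0, so s_i* = α_i.
NE contributions = (1.4, 1.2); S = 2.6.
W^NE = (Σα)·S − ½Σα_i² = 2.6² − ½·3.4 = 5.06.
Planner sets s_i = Σα_j = 2.6 for every i, so S^SO = 2·2.6 = 5.2.
W^SO = (Σα)·S^SO − ½·2·(Σα)² = (2/2)·2.6² = 6.76.
Deadweight loss = W^SO − W^NE = 1.7.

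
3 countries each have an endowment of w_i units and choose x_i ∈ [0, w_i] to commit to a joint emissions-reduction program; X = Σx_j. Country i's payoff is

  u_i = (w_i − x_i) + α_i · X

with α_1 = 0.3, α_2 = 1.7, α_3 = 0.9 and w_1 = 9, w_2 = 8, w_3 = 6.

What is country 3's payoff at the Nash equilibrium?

∂u_i/∂x_i = α_i − 1, so country i contributes w_i if α_i > 1, else 0.
α_i > 1 for i ∈ {2}; NE contributions (0, 8, 0), X = 8.
u_3 = (6 − 0) + 0.9·8 = 13.2.

13.2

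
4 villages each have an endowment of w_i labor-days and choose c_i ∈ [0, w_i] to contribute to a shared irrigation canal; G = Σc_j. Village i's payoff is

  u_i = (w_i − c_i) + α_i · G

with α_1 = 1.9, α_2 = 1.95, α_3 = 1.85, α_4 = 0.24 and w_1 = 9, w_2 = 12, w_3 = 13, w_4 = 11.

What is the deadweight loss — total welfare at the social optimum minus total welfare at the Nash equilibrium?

∂u_i/∂c_i = α_i − 1, so village i contributes w_i if α_i > 1, else 0.
α_i > 1 for i ∈ {1, 2, 3}; NE contributions (9, 12, 13, 0), G = 34.
W^NE = Σw_i − G^NE + (Σα_i)·G^NE = 45 + 4.94·34 = 212.96.
Planner: ∂(Σu_j)/∂c_i = Σα_j − 1 = 4.94 > 0, so everyone contributes w_i; G^SO = 45, W^SO = 45 + 4.94·45 = 267.3.
Deadweight loss = 54.34.

54.34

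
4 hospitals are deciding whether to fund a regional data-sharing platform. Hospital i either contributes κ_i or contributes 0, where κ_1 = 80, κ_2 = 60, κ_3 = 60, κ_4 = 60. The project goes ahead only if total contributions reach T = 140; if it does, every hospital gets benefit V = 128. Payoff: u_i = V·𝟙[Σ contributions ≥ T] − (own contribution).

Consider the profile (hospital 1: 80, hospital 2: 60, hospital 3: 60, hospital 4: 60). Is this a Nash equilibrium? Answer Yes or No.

No

Total = 260 ≥ 140: provided.
Hospital 1 (pledges 80, payoff 48): dropping to 0 → total 180, payoff 128. Profitable deviation.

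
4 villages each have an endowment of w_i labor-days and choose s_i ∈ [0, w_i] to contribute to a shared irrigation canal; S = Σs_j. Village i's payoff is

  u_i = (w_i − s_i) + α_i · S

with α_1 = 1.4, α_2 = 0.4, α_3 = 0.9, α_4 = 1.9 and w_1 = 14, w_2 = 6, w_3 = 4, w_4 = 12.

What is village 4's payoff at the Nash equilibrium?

49.4

∂u_i/∂s_i = α_i − 1, so village i contributes w_i if α_i > 1, else 0.
α_i > 1 for i ∈ {1, 4}; NE contributions (14, 0, 0, 12), S = 26.
u_4 = (12 − 12) + 1.9·26 = 49.4.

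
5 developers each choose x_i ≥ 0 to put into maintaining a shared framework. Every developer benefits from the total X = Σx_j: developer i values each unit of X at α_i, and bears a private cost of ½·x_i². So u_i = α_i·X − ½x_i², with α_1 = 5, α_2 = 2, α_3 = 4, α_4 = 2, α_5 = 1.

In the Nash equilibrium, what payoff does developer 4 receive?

Developer i's FOC: ∂u_i/∂x_i = α_i − x_i = 0, so x_i* = α_i.
NE contributions = (5, 2, 4, 2, 1); X = 14.
u_4 = α_4·X − ½·(x_4)² = 2·14 − ½·2² = 26.

26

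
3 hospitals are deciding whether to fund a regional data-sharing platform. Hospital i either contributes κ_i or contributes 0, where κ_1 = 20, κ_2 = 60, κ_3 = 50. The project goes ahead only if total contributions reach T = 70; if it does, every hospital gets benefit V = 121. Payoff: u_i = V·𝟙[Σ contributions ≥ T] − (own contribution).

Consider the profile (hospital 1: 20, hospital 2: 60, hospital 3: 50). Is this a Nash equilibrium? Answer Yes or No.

Total = 130 ≥ 70: provided.
Hospital 1 (pledges 20, payoff 101): dropping to 0 → total 110, payoff 121. Profitable deviation.

No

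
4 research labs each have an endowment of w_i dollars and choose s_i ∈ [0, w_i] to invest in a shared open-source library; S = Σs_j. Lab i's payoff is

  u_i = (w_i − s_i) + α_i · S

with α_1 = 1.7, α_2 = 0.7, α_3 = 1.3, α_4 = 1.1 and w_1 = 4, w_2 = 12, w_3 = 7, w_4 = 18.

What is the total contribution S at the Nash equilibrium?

∂u_i/∂s_i = α_i − 1, so lab i contributes w_i if α_i > 1, else 0.
α_i > 1 for i ∈ {1, 3, 4}; NE contributions (4, 0, 7, 18), S = 29.

29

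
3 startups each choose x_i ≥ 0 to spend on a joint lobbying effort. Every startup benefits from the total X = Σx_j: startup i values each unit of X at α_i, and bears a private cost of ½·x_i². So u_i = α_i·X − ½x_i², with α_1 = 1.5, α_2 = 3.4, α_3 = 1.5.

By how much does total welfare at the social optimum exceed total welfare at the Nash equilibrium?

Startup i's FOC: ∂u_i/∂x_i = α_i − x_i = 0, so x_i* = α_i.
NE contributions = (1.5, 3.4, 1.5); X = 6.4.
W^NE = (Σα)·X − ½Σα_i² = 6.4² − ½·16.06 = 32.93.
Planner sets x_i = Σα_j = 6.4 for every i, so X^SO = 3·6.4 = 19.2.
W^SO = (Σα)·X^SO − ½·3·(Σα)² = (3/2)·6.4² = 61.44.
Deadweight loss = W^SO − W^NE = 28.51.

28.51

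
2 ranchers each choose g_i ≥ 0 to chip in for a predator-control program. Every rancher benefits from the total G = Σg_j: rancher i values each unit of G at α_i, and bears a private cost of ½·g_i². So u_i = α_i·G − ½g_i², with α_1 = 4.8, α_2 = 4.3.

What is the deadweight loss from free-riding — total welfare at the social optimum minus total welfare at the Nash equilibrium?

20.765

Rancher i's FOC: ∂u_i/∂g_i = α_i − g_i = 0, so g_i* = α_i.
NE contributions = (4.8, 4.3); G = 9.1.
W^NE = (Σα)·G − ½Σα_i² = 9.1² − ½·41.53 = 62.045.
Planner sets g_i = Σα_j = 9.1 for every i, so G^SO = 2·9.1 = 18.2.
W^SO = (Σα)·G^SO − ½·2·(Σα)² = (2/2)·9.1² = 82.81.
Deadweight loss = W^SO − W^NE = 20.765.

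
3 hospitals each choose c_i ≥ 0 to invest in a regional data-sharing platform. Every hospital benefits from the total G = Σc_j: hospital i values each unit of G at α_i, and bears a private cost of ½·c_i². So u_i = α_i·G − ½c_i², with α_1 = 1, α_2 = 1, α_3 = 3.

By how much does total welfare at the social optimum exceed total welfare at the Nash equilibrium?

18

Hospital i's FOC: ∂u_i/∂c_i = α_i − c_i = 0, so c_i* = α_i.
NE contributions = (1, 1, 3); G = 5.
W^NE = (Σα)·G − ½Σα_i² = 5² − ½·11 = 19.5.
Planner sets c_i = Σα_j = 5 for every i, so G^SO = 3·5 = 15.
W^SO = (Σα)·G^SO − ½·3·(Σα)² = (3/2)·5² = 37.5.
Deadweight loss = W^SO − W^NE = 18.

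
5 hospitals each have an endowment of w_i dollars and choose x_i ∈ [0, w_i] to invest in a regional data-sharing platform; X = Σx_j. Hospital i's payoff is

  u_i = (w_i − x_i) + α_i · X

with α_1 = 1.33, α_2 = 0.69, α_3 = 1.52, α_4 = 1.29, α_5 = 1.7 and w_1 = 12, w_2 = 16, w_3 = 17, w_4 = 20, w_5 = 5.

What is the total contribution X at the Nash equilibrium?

∂u_i/∂x_i = α_i − 1, so hospital i contributes w_i if α_i > 1, else 0.
α_i > 1 for i ∈ {1, 3, 4, 5}; NE contributions (12, 0, 17, 20, 5), X = 54.

54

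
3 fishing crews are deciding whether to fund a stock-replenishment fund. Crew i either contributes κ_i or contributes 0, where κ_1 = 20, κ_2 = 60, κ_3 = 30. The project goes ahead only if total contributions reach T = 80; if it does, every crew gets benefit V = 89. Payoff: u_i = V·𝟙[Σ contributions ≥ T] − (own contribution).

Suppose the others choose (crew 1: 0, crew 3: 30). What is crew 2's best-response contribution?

60

Others' total = 30. Contributing 60 brings total to 90 ≥ 80: gain V − κ_2 = 29.
Best response: 60.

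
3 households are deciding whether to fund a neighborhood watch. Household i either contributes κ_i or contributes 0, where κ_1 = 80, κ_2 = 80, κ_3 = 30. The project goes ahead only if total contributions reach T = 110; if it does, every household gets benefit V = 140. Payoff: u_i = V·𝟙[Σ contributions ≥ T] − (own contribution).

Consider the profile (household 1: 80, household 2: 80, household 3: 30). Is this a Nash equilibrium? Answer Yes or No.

Total = 190 ≥ 110: provided.
Household 1 (pledges 80, payoff 60): dropping to 0 → total 110, payoff 140. Profitable deviation.

No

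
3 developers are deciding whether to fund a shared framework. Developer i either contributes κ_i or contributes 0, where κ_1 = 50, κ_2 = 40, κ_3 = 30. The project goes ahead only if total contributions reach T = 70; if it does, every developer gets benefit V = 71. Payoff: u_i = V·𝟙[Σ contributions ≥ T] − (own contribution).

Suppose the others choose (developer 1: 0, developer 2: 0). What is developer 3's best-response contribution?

0

Others' total = 0. Even contributing 30 gives 30 < 70: no benefit either way.
Best response: 0.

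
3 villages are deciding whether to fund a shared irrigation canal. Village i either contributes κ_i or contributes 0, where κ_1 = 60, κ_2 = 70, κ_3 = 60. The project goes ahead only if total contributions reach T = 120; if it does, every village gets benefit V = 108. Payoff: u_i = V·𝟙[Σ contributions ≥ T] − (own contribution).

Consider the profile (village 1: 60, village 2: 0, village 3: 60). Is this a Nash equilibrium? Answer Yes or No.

Yes

Total = 120 ≥ 120: provided.
Village 1 (pledges 60, payoff 48): dropping to 0 → total 60, payoff 0. No gain.
Village 2 (pledges 0, payoff 108): pledging 70 → total 190, payoff 38. No gain.
Village 3 (pledges 60, payoff 48): dropping to 0 → total 60, payoff 0. No gain.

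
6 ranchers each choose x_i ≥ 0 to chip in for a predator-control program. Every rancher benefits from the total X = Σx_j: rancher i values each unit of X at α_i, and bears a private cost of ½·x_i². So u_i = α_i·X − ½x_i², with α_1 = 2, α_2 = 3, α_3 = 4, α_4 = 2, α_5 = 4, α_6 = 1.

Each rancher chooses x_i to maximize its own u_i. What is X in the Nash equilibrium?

Rancher i's FOC: ∂u_i/∂x_i = α_i − x_i = 0, so x_i* = α_i.
NE contributions = (2, 3, 4, 2, 4, 1); X = 16.

16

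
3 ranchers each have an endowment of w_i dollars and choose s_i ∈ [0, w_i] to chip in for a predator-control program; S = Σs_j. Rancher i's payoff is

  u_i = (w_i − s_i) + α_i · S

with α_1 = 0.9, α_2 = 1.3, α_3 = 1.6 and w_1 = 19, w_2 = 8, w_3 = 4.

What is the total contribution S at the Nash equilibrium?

∂u_i/∂s_i = α_i − 1, so rancher i contributes w_i if α_i > 1, else 0.
α_i > 1 for i ∈ {2, 3}; NE contributions (0, 8, 4), S = 12.

12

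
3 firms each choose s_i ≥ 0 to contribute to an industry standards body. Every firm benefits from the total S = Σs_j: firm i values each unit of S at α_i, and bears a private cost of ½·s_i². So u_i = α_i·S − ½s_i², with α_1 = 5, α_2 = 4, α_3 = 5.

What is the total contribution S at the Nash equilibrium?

14

Firm i's FOC: ∂u_i/∂s_i = α_i − s_i = 0, so s_i* = α_i.
NE contributions = (5, 4, 5); S = 14.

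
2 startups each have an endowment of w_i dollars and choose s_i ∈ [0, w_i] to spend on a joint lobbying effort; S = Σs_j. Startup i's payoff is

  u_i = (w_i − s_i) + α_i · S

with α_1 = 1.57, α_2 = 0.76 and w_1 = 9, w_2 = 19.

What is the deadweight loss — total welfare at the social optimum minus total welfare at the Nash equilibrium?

25.27

∂u_i/∂s_i = α_i − 1, so startup i contributes w_i if α_i > 1, else 0.
α_i > 1 for i ∈ {1}; NE contributions (9, 0), S = 9.
W^NE = Σw_i − S^NE + (Σα_i)·S^NE = 28 + 1.33·9 = 39.97.
Planner: ∂(Σu_j)/∂s_i = Σα_j − 1 = 1.33 > 0, so everyone contributes w_i; S^SO = 28, W^SO = 28 + 1.33·28 = 65.24.
Deadweight loss = 25.27.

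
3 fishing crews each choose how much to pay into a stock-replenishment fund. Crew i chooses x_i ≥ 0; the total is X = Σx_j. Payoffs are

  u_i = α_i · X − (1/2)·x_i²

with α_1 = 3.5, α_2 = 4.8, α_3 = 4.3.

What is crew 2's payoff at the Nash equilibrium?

48.96

Crew i's FOC: ∂u_i/∂x_i = α_i − x_i = 0, so x_i* = α_i.
NE contributions = (3.5, 4.8, 4.3); X = 12.6.
u_2 = α_2·X − ½·(x_2)² = 4.8·12.6 − ½·4.8² = 48.96.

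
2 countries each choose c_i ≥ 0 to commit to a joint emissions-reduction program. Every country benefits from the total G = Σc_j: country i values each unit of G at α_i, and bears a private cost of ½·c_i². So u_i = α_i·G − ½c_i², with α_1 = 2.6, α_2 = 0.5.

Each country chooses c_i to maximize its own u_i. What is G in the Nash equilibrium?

3.1

Country i's FOC: ∂u_i/∂c_i = α_i − c_i = 0, so c_i* = α_i.
NE contributions = (2.6, 0.5); G = 3.1.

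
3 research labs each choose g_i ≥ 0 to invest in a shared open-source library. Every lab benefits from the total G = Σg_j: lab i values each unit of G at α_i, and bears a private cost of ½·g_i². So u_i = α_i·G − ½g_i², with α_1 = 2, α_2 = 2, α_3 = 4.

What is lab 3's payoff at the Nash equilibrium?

Lab i's FOC: ∂u_i/∂g_i = α_i − g_i = 0, so g_i* = α_i.
NE contributions = (2, 2, 4); G = 8.
u_3 = α_3·G − ½·(g_3)² = 4·8 − ½·4² = 24.

24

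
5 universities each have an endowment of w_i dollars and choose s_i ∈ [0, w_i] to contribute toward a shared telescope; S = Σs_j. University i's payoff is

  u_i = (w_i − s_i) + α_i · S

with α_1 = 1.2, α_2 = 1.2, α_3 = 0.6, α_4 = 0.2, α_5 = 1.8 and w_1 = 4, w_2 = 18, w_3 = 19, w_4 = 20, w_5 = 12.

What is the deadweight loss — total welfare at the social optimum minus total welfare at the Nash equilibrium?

156

∂u_i/∂s_i = α_i − 1, so university i contributes w_i if α_i > 1, else 0.
α_i > 1 for i ∈ {1, 2, 5}; NE contributions (4, 18, 0, 0, 12), S = 34.
W^NE = Σw_i − S^NE + (Σα_i)·S^NE = 73 + 4·34 = 209.
Planner: ∂(Σu_j)/∂s_i = Σα_j − 1 = 4 > 0, so everyone contributes w_i; S^SO = 73, W^SO = 73 + 4·73 = 365.
Deadweight loss = 156.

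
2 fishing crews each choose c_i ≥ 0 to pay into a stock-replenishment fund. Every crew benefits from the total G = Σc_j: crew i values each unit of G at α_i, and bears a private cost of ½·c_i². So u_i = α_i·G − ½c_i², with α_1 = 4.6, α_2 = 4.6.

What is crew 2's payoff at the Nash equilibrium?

Crew i's FOC: ∂u_i/∂c_i = α_i − c_i = 0, so c_i* = α_i.
NE contributions = (4.6, 4.6); G = 9.2.
u_2 = α_2·G − ½·(c_2)² = 4.6·9.2 − ½·4.6² = 31.74.

31.74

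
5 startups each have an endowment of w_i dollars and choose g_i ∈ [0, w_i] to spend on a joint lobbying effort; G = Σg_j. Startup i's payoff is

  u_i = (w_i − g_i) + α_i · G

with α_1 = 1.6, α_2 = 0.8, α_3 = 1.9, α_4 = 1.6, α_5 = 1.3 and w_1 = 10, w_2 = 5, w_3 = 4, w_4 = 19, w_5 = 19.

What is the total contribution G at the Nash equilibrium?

∂u_i/∂g_i = α_i − 1, so startup i contributes w_i if α_i > 1, else 0.
α_i > 1 for i ∈ {1, 3, 4, 5}; NE contributions (10, 0, 4, 19, 19), G = 52.

52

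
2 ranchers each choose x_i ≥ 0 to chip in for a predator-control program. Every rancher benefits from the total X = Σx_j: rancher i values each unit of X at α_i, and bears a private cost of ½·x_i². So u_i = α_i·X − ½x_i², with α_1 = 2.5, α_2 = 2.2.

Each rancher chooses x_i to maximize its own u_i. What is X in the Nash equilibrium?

Rancher i's FOC: ∂u_i/∂x_i = α_i − x_i = 0, so x_i* = α_i.
NE contributions = (2.5, 2.2); X = 4.7.

4.7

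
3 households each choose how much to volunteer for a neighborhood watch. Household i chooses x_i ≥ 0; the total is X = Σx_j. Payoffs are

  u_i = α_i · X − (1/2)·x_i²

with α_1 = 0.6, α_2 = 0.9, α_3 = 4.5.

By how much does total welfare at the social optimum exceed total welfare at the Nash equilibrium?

Household i's FOC: ∂u_i/∂x_i = α_i − x_i = 0, so x_i* = α_i.
NE contributions = (0.6, 0.9, 4.5); X = 6.
W^NE = (Σα)·X − ½Σα_i² = 6² − ½·21.42 = 25.29.
Planner sets x_i = Σα_j = 6 for every i, so X^SO = 3·6 = 18.
W^SO = (Σα)·X^SO − ½·3·(Σα)² = (3/2)·6² = 54.
Deadweight loss = W^SO − W^NE = 28.71.

28.71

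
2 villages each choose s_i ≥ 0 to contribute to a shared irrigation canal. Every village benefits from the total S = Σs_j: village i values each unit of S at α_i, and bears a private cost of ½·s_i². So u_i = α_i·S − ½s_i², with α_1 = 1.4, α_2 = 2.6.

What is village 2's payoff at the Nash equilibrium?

Village i's FOC: ∂u_i/∂s_i = α_i − s_i = 0, so s_i* = α_i.
NE contributions = (1.4, 2.6); S = 4.
u_2 = α_2·S − ½·(s_2)² = 2.6·4 − ½·2.6² = 7.02.

7.02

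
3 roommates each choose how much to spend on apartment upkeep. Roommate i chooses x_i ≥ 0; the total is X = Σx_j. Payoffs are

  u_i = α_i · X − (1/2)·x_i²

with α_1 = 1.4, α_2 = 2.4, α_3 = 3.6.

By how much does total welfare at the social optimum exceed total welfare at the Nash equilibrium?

37.72

Roommate i's FOC: ∂u_i/∂x_i = α_i − x_i = 0, so x_i* = α_i.
NE contributions = (1.4, 2.4, 3.6); X = 7.4.
W^NE = (Σα)·X − ½Σα_i² = 7.4² − ½·20.68 = 44.42.
Planner sets x_i = Σα_j = 7.4 for every i, so X^SO = 3·7.4 = 22.2.
W^SO = (Σα)·X^SO − ½·3·(Σα)² = (3/2)·7.4² = 82.14.
Deadweight loss = W^SO − W^NE = 37.72.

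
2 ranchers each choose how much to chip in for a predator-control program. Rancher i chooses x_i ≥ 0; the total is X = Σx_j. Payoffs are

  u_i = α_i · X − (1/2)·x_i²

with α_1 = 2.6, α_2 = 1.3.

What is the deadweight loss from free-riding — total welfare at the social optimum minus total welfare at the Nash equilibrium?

Rancher i's FOC: ∂u_i/∂x_i = α_i − x_i = 0, so x_i* = α_i.
NE contributions = (2.6, 1.3); X = 3.9.
W^NE = (Σα)·X − ½Σα_i² = 3.9² − ½·8.45 = 10.985.
Planner sets x_i = Σα_j = 3.9 for every i, so X^SO = 2·3.9 = 7.8.
W^SO = (Σα)·X^SO − ½·2·(Σα)² = (2/2)·3.9² = 15.21.
Deadweight loss = W^SO − W^NE = 4.225.

4.225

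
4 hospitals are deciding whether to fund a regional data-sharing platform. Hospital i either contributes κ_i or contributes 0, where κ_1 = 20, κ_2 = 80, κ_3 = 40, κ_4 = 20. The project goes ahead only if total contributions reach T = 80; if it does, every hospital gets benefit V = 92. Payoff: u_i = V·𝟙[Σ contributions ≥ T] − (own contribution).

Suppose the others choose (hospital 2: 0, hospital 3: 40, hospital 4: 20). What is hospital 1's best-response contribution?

20

Others' total = 60. Contributing 20 brings total to 80 ≥ 80: gain V − κ_1 = 72.
Best response: 20.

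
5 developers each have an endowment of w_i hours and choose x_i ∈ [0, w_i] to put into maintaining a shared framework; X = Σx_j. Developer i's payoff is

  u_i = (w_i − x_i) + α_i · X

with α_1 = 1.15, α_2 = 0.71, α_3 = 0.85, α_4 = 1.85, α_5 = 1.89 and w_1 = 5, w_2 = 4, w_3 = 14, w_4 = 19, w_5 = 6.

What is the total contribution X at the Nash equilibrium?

30

∂u_i/∂x_i = α_i − 1, so developer i contributes w_i if α_i > 1, else 0.
α_i > 1 for i ∈ {1, 4, 5}; NE contributions (5, 0, 0, 19, 6), X = 30.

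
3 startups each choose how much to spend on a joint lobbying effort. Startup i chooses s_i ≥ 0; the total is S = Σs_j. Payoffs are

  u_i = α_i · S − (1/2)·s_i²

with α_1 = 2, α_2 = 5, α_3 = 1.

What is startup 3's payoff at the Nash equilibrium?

Startup i's FOC: ∂u_i/∂s_i = α_i − s_i = 0, so s_i* = α_i.
NE contributions = (2, 5, 1); S = 8.
u_3 = α_3·S − ½·(s_3)² = 1·8 − ½·1² = 7.5.

7.5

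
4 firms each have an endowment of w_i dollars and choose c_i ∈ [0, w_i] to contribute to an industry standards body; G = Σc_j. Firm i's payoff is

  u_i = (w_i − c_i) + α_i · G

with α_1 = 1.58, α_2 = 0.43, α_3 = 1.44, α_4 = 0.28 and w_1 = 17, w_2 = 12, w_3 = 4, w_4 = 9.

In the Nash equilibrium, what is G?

21

∂u_i/∂c_i = α_i − 1, so firm i contributes w_i if α_i > 1, else 0.
α_i > 1 for i ∈ {1, 3}; NE contributions (17, 0, 4, 0), G = 21.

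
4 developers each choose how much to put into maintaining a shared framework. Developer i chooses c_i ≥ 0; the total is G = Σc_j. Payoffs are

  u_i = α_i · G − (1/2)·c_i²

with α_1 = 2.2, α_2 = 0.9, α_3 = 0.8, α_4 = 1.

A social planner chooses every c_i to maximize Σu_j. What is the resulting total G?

Planner FOC: ∂(Σu_j)/∂c_i = (Σα_j) − c_i = 0, so c_i^SO = Σα_j = 4.9 for every i; G^SO = 19.6.

19.6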